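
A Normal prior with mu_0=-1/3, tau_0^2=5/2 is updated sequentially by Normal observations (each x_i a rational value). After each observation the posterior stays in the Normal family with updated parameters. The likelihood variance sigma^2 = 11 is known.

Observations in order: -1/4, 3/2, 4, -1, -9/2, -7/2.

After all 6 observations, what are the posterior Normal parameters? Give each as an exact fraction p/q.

obs 1: x=-1/4 → posterior Normal(-103/324, 55/27)
obs 2: x=3/2 → posterior Normal(-13/384, 55/32)
obs 3: x=4 → posterior Normal(227/444, 55/37)
obs 4: x=-1 → posterior Normal(167/504, 55/42)
obs 5: x=-9/2 → posterior Normal(-103/564, 55/47)
obs 6: x=-7/2 → posterior Normal(-313/624, 55/52)

mu_0=-313/624, tau_0^2=55/52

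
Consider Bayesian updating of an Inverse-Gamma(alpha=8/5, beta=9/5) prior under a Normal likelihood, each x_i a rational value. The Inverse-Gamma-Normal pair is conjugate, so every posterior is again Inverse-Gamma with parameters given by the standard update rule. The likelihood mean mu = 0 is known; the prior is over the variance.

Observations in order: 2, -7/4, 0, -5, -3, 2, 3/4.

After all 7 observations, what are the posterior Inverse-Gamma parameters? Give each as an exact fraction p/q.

obs 1: x=2 → posterior Inverse-Gamma(21/10, 19/5)
obs 2: x=-7/4 → posterior Inverse-Gamma(13/5, 853/160)
obs 3: x=0 → posterior Inverse-Gamma(31/10, 853/160)
obs 4: x=-5 → posterior Inverse-Gamma(18/5, 2853/160)
obs 5: x=-3 → posterior Inverse-Gamma(41/10, 3573/160)
obs 6: x=2 → posterior Inverse-Gamma(23/5, 3893/160)
obs 7: x=3/4 → posterior Inverse-Gamma(51/10, 1969/80)

alpha=51/10, beta=1969/80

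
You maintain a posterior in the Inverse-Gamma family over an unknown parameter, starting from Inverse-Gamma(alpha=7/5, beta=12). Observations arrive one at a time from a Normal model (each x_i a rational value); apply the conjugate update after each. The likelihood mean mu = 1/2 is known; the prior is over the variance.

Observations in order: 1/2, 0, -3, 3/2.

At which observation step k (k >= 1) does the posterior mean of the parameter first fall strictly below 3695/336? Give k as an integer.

obs 1: x=1/2 → posterior Inverse-Gamma(19/10, 12)
obs 2: x=0 → posterior Inverse-Gamma(12/5, 97/8)
obs 3: x=-3 → posterior Inverse-Gamma(29/10, 73/4)
obs 4: x=3/2 → posterior Inverse-Gamma(17/5, 75/4)

k = 2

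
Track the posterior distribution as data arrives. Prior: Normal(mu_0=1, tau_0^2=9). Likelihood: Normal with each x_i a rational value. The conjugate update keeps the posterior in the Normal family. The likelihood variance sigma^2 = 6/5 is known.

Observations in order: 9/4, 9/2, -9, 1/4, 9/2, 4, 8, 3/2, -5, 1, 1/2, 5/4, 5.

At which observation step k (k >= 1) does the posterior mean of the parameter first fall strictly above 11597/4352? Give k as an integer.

k = 2

obs 1: x=9/4 → posterior Normal(143/68, 18/17)
obs 2: x=9/2 → posterior Normal(413/128, 9/16)
obs 3: x=-9 → posterior Normal(-127/188, 18/47)
obs 4: x=1/4 → posterior Normal(-14/31, 9/31)
obs 5: x=9/2 → posterior Normal(79/154, 18/77)
obs 6: x=4 → posterior Normal(199/184, 9/46)
obs 7: x=8 → posterior Normal(439/214, 18/107)
obs 8: x=3/2 → posterior Normal(121/61, 9/61)
obs 9: x=-5 → posterior Normal(167/137, 18/137)
obs 10: x=1 → posterior Normal(91/76, 9/76)
obs 11: x=1/2 → posterior Normal(379/334, 18/167)
obs 12: x=5/4 → posterior Normal(119/104, 9/91)
obs 13: x=5 → posterior Normal(1133/788, 18/197)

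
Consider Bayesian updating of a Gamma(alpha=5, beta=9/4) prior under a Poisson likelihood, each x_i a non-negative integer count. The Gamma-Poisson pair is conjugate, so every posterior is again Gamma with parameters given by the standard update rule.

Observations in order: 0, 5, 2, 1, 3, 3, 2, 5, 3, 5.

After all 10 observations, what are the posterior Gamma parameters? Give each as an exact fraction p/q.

alpha=34, beta=49/4

obs 1: x=0 → posterior Gamma(5, 13/4)
obs 2: x=5 → posterior Gamma(10, 17/4)
obs 3: x=2 → posterior Gamma(12, 21/4)
obs 4: x=1 → posterior Gamma(13, 25/4)
obs 5: x=3 → posterior Gamma(16, 29/4)
obs 6: x=3 → posterior Gamma(19, 33/4)
obs 7: x=2 → posterior Gamma(21, 37/4)
obs 8: x=5 → posterior Gamma(26, 41/4)
obs 9: x=3 → posterior Gamma(29, 45/4)
obs 10: x=5 → posterior Gamma(34, 49/4)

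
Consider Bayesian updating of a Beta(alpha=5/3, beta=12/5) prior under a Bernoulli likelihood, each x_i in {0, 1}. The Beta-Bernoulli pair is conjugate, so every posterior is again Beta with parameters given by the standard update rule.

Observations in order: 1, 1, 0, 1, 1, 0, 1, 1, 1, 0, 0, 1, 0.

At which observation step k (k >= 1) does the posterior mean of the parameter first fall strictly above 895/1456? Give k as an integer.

k = 5

obs 1: x=1 → posterior Beta(8/3, 12/5)
obs 2: x=1 → posterior Beta(11/3, 12/5)
obs 3: x=0 → posterior Beta(11/3, 17/5)
obs 4: x=1 → posterior Beta(14/3, 17/5)
obs 5: x=1 → posterior Beta(17/3, 17/5)
obs 6: x=0 → posterior Beta(17/3, 22/5)
obs 7: x=1 → posterior Beta(20/3, 22/5)
obs 8: x=1 → posterior Beta(23/3, 22/5)
obs 9: x=1 → posterior Beta(26/3, 22/5)
obs 10: x=0 → posterior Beta(26/3, 27/5)
obs 11: x=0 → posterior Beta(26/3, 32/5)
obs 12: x=1 → posterior Beta(29/3, 32/5)
obs 13: x=0 → posterior Beta(29/3, 37/5)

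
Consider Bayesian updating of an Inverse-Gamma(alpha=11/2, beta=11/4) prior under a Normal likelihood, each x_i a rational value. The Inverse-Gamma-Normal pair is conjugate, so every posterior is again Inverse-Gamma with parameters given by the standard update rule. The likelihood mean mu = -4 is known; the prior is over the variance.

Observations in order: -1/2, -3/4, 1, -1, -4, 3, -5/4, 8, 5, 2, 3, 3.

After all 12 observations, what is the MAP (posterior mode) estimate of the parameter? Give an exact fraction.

3823/200

obs 1: x=-1/2 → posterior Inverse-Gamma(6, 71/8)
obs 2: x=-3/4 → posterior Inverse-Gamma(13/2, 453/32)
obs 3: x=1 → posterior Inverse-Gamma(7, 853/32)
obs 4: x=-1 → posterior Inverse-Gamma(15/2, 997/32)
obs 5: x=-4 → posterior Inverse-Gamma(8, 997/32)
obs 6: x=3 → posterior Inverse-Gamma(17/2, 1781/32)
obs 7: x=-5/4 → posterior Inverse-Gamma(9, 951/16)
obs 8: x=8 → posterior Inverse-Gamma(19/2, 2103/16)
obs 9: x=5 → posterior Inverse-Gamma(10, 2751/16)
obs 10: x=2 → posterior Inverse-Gamma(21/2, 3039/16)
obs 11: x=3 → posterior Inverse-Gamma(11, 3431/16)
obs 12: x=3 → posterior Inverse-Gamma(23/2, 3823/16)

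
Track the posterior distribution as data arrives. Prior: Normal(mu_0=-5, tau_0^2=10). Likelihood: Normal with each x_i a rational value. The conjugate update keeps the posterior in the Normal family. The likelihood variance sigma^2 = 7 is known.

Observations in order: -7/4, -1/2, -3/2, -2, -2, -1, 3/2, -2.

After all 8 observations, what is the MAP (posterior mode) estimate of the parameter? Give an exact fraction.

-85/58

obs 1: x=-7/4 → posterior Normal(-105/34, 70/17)
obs 2: x=-1/2 → posterior Normal(-115/54, 70/27)
obs 3: x=-3/2 → posterior Normal(-145/74, 70/37)
obs 4: x=-2 → posterior Normal(-185/94, 70/47)
obs 5: x=-2 → posterior Normal(-75/38, 70/57)
obs 6: x=-1 → posterior Normal(-245/134, 70/67)
obs 7: x=3/2 → posterior Normal(-215/154, 10/11)
obs 8: x=-2 → posterior Normal(-85/58, 70/87)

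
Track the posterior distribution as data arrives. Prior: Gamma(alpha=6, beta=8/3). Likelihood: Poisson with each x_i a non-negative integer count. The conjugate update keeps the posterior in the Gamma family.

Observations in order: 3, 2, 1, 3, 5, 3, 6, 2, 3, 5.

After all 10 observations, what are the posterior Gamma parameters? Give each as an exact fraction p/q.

alpha=39, beta=38/3

obs 1: x=3 → posterior Gamma(9, 11/3)
obs 2: x=2 → posterior Gamma(11, 14/3)
obs 3: x=1 → posterior Gamma(12, 17/3)
obs 4: x=3 → posterior Gamma(15, 20/3)
obs 5: x=5 → posterior Gamma(20, 23/3)
obs 6: x=3 → posterior Gamma(23, 26/3)
obs 7: x=6 → posterior Gamma(29, 29/3)
obs 8: x=2 → posterior Gamma(31, 32/3)
obs 9: x=3 → posterior Gamma(34, 35/3)
obs 10: x=5 → posterior Gamma(39, 38/3)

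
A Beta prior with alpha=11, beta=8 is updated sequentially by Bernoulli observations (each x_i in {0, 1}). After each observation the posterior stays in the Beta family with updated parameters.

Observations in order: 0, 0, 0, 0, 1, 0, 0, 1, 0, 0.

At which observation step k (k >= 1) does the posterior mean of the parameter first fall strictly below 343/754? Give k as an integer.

k = 10

obs 1: x=0 → posterior Beta(11, 9)
obs 2: x=0 → posterior Beta(11, 10)
obs 3: x=0 → posterior Beta(11, 11)
obs 4: x=0 → posterior Beta(11, 12)
obs 5: x=1 → posterior Beta(12, 12)
obs 6: x=0 → posterior Beta(12, 13)
obs 7: x=0 → posterior Beta(12, 14)
obs 8: x=1 → posterior Beta(13, 14)
obs 9: x=0 → posterior Beta(13, 15)
obs 10: x=0 → posterior Beta(13, 16)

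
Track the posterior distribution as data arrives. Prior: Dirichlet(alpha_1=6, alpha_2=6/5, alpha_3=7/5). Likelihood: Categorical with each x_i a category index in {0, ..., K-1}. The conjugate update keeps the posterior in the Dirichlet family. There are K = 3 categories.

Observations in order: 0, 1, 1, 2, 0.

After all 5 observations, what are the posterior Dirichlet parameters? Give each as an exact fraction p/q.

alpha_1=8, alpha_2=16/5, alpha_3=12/5

obs 1: x=0 → posterior Dirichlet(7, 6/5, 7/5)
obs 2: x=1 → posterior Dirichlet(7, 11/5, 7/5)
obs 3: x=1 → posterior Dirichlet(7, 16/5, 7/5)
obs 4: x=2 → posterior Dirichlet(7, 16/5, 12/5)
obs 5: x=0 → posterior Dirichlet(8, 16/5, 12/5)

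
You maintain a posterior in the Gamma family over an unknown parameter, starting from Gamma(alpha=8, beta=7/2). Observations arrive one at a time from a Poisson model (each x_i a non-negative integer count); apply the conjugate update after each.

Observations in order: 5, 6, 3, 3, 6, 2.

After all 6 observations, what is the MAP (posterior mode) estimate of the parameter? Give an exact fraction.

64/19

obs 1: x=5 → posterior Gamma(13, 9/2)
obs 2: x=6 → posterior Gamma(19, 11/2)
obs 3: x=3 → posterior Gamma(22, 13/2)
obs 4: x=3 → posterior Gamma(25, 15/2)
obs 5: x=6 → posterior Gamma(31, 17/2)
obs 6: x=2 → posterior Gamma(33, 19/2)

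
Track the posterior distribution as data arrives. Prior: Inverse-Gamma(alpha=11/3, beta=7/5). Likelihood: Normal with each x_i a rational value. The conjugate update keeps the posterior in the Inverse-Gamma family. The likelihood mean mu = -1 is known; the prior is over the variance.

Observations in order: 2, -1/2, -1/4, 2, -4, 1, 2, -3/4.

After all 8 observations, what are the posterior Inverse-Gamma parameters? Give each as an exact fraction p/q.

alpha=23/3, beta=1747/80

obs 1: x=2 → posterior Inverse-Gamma(25/6, 59/10)
obs 2: x=-1/2 → posterior Inverse-Gamma(14/3, 241/40)
obs 3: x=-1/4 → posterior Inverse-Gamma(31/6, 1009/160)
obs 4: x=2 → posterior Inverse-Gamma(17/3, 1729/160)
obs 5: x=-4 → posterior Inverse-Gamma(37/6, 2449/160)
obs 6: x=1 → posterior Inverse-Gamma(20/3, 2769/160)
obs 7: x=2 → posterior Inverse-Gamma(43/6, 3489/160)
obs 8: x=-3/4 → posterior Inverse-Gamma(23/3, 1747/80)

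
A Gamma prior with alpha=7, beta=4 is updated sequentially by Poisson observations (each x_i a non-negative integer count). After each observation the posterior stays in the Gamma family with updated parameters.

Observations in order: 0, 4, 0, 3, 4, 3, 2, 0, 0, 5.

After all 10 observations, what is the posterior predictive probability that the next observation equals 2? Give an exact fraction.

obs 1: x=0 → posterior Gamma(7, 5)
obs 2: x=4 → posterior Gamma(11, 6)
obs 3: x=0 → posterior Gamma(11, 7)
obs 4: x=3 → posterior Gamma(14, 8)
obs 5: x=4 → posterior Gamma(18, 9)
obs 6: x=3 → posterior Gamma(21, 10)
obs 7: x=2 → posterior Gamma(23, 11)
obs 8: x=0 → posterior Gamma(23, 12)
obs 9: x=0 → posterior Gamma(23, 13)
obs 10: x=5 → posterior Gamma(28, 14)

50131538450646661945449291433639936/191751059232884086668491363525390625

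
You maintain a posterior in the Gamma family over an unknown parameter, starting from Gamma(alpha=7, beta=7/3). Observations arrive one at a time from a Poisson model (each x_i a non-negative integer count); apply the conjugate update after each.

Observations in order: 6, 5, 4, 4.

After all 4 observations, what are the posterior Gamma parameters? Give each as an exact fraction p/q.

obs 1: x=6 → posterior Gamma(13, 10/3)
obs 2: x=5 → posterior Gamma(18, 13/3)
obs 3: x=4 → posterior Gamma(22, 16/3)
obs 4: x=4 → posterior Gamma(26, 19/3)

alpha=26, beta=19/3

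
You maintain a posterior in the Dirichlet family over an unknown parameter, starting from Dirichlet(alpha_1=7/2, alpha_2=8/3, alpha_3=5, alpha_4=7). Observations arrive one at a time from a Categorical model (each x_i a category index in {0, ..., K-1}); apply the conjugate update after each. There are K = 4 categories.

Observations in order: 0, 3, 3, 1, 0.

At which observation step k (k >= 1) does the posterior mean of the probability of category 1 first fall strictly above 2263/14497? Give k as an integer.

obs 1: x=0 → posterior Dirichlet(9/2, 8/3, 5, 7)
obs 2: x=3 → posterior Dirichlet(9/2, 8/3, 5, 8)
obs 3: x=3 → posterior Dirichlet(9/2, 8/3, 5, 9)
obs 4: x=1 → posterior Dirichlet(9/2, 11/3, 5, 9)
obs 5: x=0 → posterior Dirichlet(11/2, 11/3, 5, 9)

k = 4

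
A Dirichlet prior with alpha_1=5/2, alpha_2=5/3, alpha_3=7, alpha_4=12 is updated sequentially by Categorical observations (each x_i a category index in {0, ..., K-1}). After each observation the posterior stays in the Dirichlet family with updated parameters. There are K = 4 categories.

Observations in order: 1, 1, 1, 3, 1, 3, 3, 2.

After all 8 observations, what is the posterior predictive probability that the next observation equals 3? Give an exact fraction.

obs 1: x=1 → posterior Dirichlet(5/2, 8/3, 7, 12)
obs 2: x=1 → posterior Dirichlet(5/2, 11/3, 7, 12)
obs 3: x=1 → posterior Dirichlet(5/2, 14/3, 7, 12)
obs 4: x=3 → posterior Dirichlet(5/2, 14/3, 7, 13)
obs 5: x=1 → posterior Dirichlet(5/2, 17/3, 7, 13)
obs 6: x=3 → posterior Dirichlet(5/2, 17/3, 7, 14)
obs 7: x=3 → posterior Dirichlet(5/2, 17/3, 7, 15)
obs 8: x=2 → posterior Dirichlet(5/2, 17/3, 8, 15)

90/187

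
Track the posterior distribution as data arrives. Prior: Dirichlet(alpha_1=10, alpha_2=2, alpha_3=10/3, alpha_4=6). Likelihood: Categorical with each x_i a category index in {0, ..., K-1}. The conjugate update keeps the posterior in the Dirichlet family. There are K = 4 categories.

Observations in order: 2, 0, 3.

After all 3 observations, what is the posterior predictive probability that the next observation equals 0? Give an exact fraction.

obs 1: x=2 → posterior Dirichlet(10, 2, 13/3, 6)
obs 2: x=0 → posterior Dirichlet(11, 2, 13/3, 6)
obs 3: x=3 → posterior Dirichlet(11, 2, 13/3, 7)

33/73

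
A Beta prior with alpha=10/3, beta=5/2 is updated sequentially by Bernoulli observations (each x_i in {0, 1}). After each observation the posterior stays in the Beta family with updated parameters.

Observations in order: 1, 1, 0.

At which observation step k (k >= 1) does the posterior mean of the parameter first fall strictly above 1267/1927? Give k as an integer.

obs 1: x=1 → posterior Beta(13/3, 5/2)
obs 2: x=1 → posterior Beta(16/3, 5/2)
obs 3: x=0 → posterior Beta(16/3, 7/2)

k = 2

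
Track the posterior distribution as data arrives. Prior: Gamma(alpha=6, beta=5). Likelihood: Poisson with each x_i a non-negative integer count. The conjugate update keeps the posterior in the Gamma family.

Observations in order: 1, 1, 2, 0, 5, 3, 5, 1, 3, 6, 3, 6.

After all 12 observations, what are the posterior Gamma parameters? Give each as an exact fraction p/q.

alpha=42, beta=17

obs 1: x=1 → posterior Gamma(7, 6)
obs 2: x=1 → posterior Gamma(8, 7)
obs 3: x=2 → posterior Gamma(10, 8)
obs 4: x=0 → posterior Gamma(10, 9)
obs 5: x=5 → posterior Gamma(15, 10)
obs 6: x=3 → posterior Gamma(18, 11)
obs 7: x=5 → posterior Gamma(23, 12)
obs 8: x=1 → posterior Gamma(24, 13)
obs 9: x=3 → posterior Gamma(27, 14)
obs 10: x=6 → posterior Gamma(33, 15)
obs 11: x=3 → posterior Gamma(36, 16)
obs 12: x=6 → posterior Gamma(42, 17)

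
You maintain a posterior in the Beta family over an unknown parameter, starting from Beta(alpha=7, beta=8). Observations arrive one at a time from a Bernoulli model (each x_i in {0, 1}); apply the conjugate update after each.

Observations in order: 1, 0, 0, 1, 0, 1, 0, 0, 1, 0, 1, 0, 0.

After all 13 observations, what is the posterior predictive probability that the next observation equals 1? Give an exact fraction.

3/7

obs 1: x=1 → posterior Beta(8, 8)
obs 2: x=0 → posterior Beta(8, 9)
obs 3: x=0 → posterior Beta(8, 10)
obs 4: x=1 → posterior Beta(9, 10)
obs 5: x=0 → posterior Beta(9, 11)
obs 6: x=1 → posterior Beta(10, 11)
obs 7: x=0 → posterior Beta(10, 12)
obs 8: x=0 → posterior Beta(10, 13)
obs 9: x=1 → posterior Beta(11, 13)
obs 10: x=0 → posterior Beta(11, 14)
obs 11: x=1 → posterior Beta(12, 14)
obs 12: x=0 → posterior Beta(12, 15)
obs 13: x=0 → posterior Beta(12, 16)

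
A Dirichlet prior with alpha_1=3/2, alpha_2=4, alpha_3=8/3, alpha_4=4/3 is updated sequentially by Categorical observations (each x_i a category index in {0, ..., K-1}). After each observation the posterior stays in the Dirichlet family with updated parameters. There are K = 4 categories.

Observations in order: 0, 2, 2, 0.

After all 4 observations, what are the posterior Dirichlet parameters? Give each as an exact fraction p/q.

obs 1: x=0 → posterior Dirichlet(5/2, 4, 8/3, 4/3)
obs 2: x=2 → posterior Dirichlet(5/2, 4, 11/3, 4/3)
obs 3: x=2 → posterior Dirichlet(5/2, 4, 14/3, 4/3)
obs 4: x=0 → posterior Dirichlet(7/2, 4, 14/3, 4/3)

alpha_1=7/2, alpha_2=4, alpha_3=14/3, alpha_4=4/3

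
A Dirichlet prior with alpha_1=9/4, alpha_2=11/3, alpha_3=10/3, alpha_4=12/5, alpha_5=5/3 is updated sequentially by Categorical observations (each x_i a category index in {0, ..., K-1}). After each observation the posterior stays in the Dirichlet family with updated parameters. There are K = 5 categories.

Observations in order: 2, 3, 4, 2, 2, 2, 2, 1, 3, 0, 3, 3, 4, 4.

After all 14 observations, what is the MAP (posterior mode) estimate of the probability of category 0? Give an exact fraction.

obs 1: x=2 → posterior Dirichlet(9/4, 11/3, 13/3, 12/5, 5/3)
obs 2: x=3 → posterior Dirichlet(9/4, 11/3, 13/3, 17/5, 5/3)
obs 3: x=4 → posterior Dirichlet(9/4, 11/3, 13/3, 17/5, 8/3)
obs 4: x=2 → posterior Dirichlet(9/4, 11/3, 16/3, 17/5, 8/3)
obs 5: x=2 → posterior Dirichlet(9/4, 11/3, 19/3, 17/5, 8/3)
obs 6: x=2 → posterior Dirichlet(9/4, 11/3, 22/3, 17/5, 8/3)
obs 7: x=2 → posterior Dirichlet(9/4, 11/3, 25/3, 17/5, 8/3)
obs 8: x=1 → posterior Dirichlet(9/4, 14/3, 25/3, 17/5, 8/3)
obs 9: x=3 → posterior Dirichlet(9/4, 14/3, 25/3, 22/5, 8/3)
obs 10: x=0 → posterior Dirichlet(13/4, 14/3, 25/3, 22/5, 8/3)
obs 11: x=3 → posterior Dirichlet(13/4, 14/3, 25/3, 27/5, 8/3)
obs 12: x=3 → posterior Dirichlet(13/4, 14/3, 25/3, 32/5, 8/3)
obs 13: x=4 → posterior Dirichlet(13/4, 14/3, 25/3, 32/5, 11/3)
obs 14: x=4 → posterior Dirichlet(13/4, 14/3, 25/3, 32/5, 14/3)

135/1339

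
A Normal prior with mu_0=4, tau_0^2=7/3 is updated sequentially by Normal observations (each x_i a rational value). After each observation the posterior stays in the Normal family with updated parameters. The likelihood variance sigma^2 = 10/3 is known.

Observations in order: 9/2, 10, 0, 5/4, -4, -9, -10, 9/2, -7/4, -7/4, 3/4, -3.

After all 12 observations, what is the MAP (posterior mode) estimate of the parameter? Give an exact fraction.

-39/188

obs 1: x=9/2 → posterior Normal(143/34, 70/51)
obs 2: x=10 → posterior Normal(283/48, 35/36)
obs 3: x=0 → posterior Normal(283/62, 70/93)
obs 4: x=5/4 → posterior Normal(601/152, 35/57)
obs 5: x=-4 → posterior Normal(163/60, 14/27)
obs 6: x=-9 → posterior Normal(237/208, 35/78)
obs 7: x=-10 → posterior Normal(-43/236, 70/177)
obs 8: x=9/2 → posterior Normal(83/264, 35/99)
obs 9: x=-7/4 → posterior Normal(17/146, 70/219)
obs 10: x=-7/4 → posterior Normal(-3/64, 7/24)
obs 11: x=3/4 → posterior Normal(1/58, 70/261)
obs 12: x=-3 → posterior Normal(-39/188, 35/141)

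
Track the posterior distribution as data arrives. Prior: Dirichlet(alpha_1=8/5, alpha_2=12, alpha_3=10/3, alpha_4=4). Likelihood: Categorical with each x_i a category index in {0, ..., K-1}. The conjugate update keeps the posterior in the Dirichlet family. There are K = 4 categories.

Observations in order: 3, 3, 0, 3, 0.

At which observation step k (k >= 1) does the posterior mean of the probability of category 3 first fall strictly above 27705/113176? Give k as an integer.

k = 2

obs 1: x=3 → posterior Dirichlet(8/5, 12, 10/3, 5)
obs 2: x=3 → posterior Dirichlet(8/5, 12, 10/3, 6)
obs 3: x=0 → posterior Dirichlet(13/5, 12, 10/3, 6)
obs 4: x=3 → posterior Dirichlet(13/5, 12, 10/3, 7)
obs 5: x=0 → posterior Dirichlet(18/5, 12, 10/3, 7)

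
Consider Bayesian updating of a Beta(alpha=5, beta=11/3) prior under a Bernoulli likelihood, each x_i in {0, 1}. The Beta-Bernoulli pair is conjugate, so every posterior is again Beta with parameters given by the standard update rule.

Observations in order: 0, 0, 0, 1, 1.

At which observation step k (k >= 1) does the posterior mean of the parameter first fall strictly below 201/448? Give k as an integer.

k = 3

obs 1: x=0 → posterior Beta(5, 14/3)
obs 2: x=0 → posterior Beta(5, 17/3)
obs 3: x=0 → posterior Beta(5, 20/3)
obs 4: x=1 → posterior Beta(6, 20/3)
obs 5: x=1 → posterior Beta(7, 20/3)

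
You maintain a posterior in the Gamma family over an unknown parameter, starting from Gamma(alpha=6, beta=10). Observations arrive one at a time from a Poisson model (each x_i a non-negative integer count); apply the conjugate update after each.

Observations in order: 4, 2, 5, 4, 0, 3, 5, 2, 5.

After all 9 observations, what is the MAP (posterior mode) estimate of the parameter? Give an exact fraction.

obs 1: x=4 → posterior Gamma(10, 11)
obs 2: x=2 → posterior Gamma(12, 12)
obs 3: x=5 → posterior Gamma(17, 13)
obs 4: x=4 → posterior Gamma(21, 14)
obs 5: x=0 → posterior Gamma(21, 15)
obs 6: x=3 → posterior Gamma(24, 16)
obs 7: x=5 → posterior Gamma(29, 17)
obs 8: x=2 → posterior Gamma(31, 18)
obs 9: x=5 → posterior Gamma(36, 19)

35/19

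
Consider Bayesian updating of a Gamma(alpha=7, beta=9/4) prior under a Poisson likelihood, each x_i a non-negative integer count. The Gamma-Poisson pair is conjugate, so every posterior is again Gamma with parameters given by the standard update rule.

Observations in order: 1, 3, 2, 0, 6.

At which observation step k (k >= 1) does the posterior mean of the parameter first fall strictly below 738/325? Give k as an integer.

k = 4

obs 1: x=1 → posterior Gamma(8, 13/4)
obs 2: x=3 → posterior Gamma(11, 17/4)
obs 3: x=2 → posterior Gamma(13, 21/4)
obs 4: x=0 → posterior Gamma(13, 25/4)
obs 5: x=6 → posterior Gamma(19, 29/4)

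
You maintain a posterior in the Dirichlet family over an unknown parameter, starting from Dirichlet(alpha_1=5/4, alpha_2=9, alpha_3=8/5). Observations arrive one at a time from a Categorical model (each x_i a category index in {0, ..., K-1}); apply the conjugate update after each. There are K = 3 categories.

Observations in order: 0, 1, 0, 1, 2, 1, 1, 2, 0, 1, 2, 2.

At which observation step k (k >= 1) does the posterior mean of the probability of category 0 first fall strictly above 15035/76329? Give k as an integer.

k = 3

obs 1: x=0 → posterior Dirichlet(9/4, 9, 8/5)
obs 2: x=1 → posterior Dirichlet(9/4, 10, 8/5)
obs 3: x=0 → posterior Dirichlet(13/4, 10, 8/5)
obs 4: x=1 → posterior Dirichlet(13/4, 11, 8/5)
obs 5: x=2 → posterior Dirichlet(13/4, 11, 13/5)
obs 6: x=1 → posterior Dirichlet(13/4, 12, 13/5)
obs 7: x=1 → posterior Dirichlet(13/4, 13, 13/5)
obs 8: x=2 → posterior Dirichlet(13/4, 13, 18/5)
obs 9: x=0 → posterior Dirichlet(17/4, 13, 18/5)
obs 10: x=1 → posterior Dirichlet(17/4, 14, 18/5)
obs 11: x=2 → posterior Dirichlet(17/4, 14, 23/5)
obs 12: x=2 → posterior Dirichlet(17/4, 14, 28/5)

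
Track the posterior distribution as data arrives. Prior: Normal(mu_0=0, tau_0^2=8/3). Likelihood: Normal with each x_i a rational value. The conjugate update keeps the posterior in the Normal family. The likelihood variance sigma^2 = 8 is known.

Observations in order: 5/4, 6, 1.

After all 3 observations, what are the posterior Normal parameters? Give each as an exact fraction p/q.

obs 1: x=5/4 → posterior Normal(5/16, 2)
obs 2: x=6 → posterior Normal(29/20, 8/5)
obs 3: x=1 → posterior Normal(11/8, 4/3)

mu_0=11/8, tau_0^2=4/3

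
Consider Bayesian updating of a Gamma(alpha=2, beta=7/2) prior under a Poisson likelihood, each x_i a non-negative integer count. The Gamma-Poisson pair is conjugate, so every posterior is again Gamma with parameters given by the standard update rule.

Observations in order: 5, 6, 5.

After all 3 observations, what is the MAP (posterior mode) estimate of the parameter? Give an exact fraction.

obs 1: x=5 → posterior Gamma(7, 9/2)
obs 2: x=6 → posterior Gamma(13, 11/2)
obs 3: x=5 → posterior Gamma(18, 13/2)

34/13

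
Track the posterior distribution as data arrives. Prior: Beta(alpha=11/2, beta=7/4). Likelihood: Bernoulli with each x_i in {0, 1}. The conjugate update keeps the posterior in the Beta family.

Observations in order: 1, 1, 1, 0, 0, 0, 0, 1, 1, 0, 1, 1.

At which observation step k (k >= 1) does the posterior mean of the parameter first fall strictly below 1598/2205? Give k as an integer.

k = 5

obs 1: x=1 → posterior Beta(13/2, 7/4)
obs 2: x=1 → posterior Beta(15/2, 7/4)
obs 3: x=1 → posterior Beta(17/2, 7/4)
obs 4: x=0 → posterior Beta(17/2, 11/4)
obs 5: x=0 → posterior Beta(17/2, 15/4)
obs 6: x=0 → posterior Beta(17/2, 19/4)
obs 7: x=0 → posterior Beta(17/2, 23/4)
obs 8: x=1 → posterior Beta(19/2, 23/4)
obs 9: x=1 → posterior Beta(21/2, 23/4)
obs 10: x=0 → posterior Beta(21/2, 27/4)
obs 11: x=1 → posterior Beta(23/2, 27/4)
obs 12: x=1 → posterior Beta(25/2, 27/4)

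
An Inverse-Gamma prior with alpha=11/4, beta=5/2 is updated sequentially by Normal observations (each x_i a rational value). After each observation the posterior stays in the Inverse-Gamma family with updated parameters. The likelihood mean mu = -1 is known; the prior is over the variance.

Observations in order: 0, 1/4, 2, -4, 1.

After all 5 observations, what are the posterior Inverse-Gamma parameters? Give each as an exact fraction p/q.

alpha=21/4, beta=473/32

obs 1: x=0 → posterior Inverse-Gamma(13/4, 3)
obs 2: x=1/4 → posterior Inverse-Gamma(15/4, 121/32)
obs 3: x=2 → posterior Inverse-Gamma(17/4, 265/32)
obs 4: x=-4 → posterior Inverse-Gamma(19/4, 409/32)
obs 5: x=1 → posterior Inverse-Gamma(21/4, 473/32)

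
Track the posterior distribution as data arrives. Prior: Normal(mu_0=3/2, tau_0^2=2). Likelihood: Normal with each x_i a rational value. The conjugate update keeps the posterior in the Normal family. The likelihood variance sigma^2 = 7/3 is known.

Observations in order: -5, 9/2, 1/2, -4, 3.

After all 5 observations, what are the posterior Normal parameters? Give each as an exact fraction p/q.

mu_0=9/74, tau_0^2=14/37

obs 1: x=-5 → posterior Normal(-3/2, 14/13)
obs 2: x=9/2 → posterior Normal(15/38, 14/19)
obs 3: x=1/2 → posterior Normal(21/50, 14/25)
obs 4: x=-4 → posterior Normal(-27/62, 14/31)
obs 5: x=3 → posterior Normal(9/74, 14/37)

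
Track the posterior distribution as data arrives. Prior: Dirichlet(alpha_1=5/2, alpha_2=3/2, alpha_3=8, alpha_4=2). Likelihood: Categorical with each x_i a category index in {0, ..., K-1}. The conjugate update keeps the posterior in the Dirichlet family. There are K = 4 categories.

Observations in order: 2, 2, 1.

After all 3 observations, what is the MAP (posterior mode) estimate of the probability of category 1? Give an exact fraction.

obs 1: x=2 → posterior Dirichlet(5/2, 3/2, 9, 2)
obs 2: x=2 → posterior Dirichlet(5/2, 3/2, 10, 2)
obs 3: x=1 → posterior Dirichlet(5/2, 5/2, 10, 2)

3/26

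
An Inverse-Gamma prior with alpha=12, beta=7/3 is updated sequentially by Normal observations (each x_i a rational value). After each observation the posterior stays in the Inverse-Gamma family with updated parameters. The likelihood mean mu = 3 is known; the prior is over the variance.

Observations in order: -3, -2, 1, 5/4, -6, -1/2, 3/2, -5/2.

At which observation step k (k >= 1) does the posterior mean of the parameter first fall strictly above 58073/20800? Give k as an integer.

obs 1: x=-3 → posterior Inverse-Gamma(25/2, 61/3)
obs 2: x=-2 → posterior Inverse-Gamma(13, 197/6)
obs 3: x=1 → posterior Inverse-Gamma(27/2, 209/6)
obs 4: x=5/4 → posterior Inverse-Gamma(14, 3491/96)
obs 5: x=-6 → posterior Inverse-Gamma(29/2, 7379/96)
obs 6: x=-1/2 → posterior Inverse-Gamma(15, 7967/96)
obs 7: x=3/2 → posterior Inverse-Gamma(31/2, 8075/96)
obs 8: x=-5/2 → posterior Inverse-Gamma(16, 9527/96)

k = 4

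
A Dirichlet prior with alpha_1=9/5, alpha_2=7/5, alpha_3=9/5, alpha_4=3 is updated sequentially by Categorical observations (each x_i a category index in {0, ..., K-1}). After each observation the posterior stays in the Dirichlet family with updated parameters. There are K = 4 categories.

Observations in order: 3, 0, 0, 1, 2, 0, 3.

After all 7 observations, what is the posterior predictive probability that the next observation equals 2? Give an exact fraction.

14/75

obs 1: x=3 → posterior Dirichlet(9/5, 7/5, 9/5, 4)
obs 2: x=0 → posterior Dirichlet(14/5, 7/5, 9/5, 4)
obs 3: x=0 → posterior Dirichlet(19/5, 7/5, 9/5, 4)
obs 4: x=1 → posterior Dirichlet(19/5, 12/5, 9/5, 4)
obs 5: x=2 → posterior Dirichlet(19/5, 12/5, 14/5, 4)
obs 6: x=0 → posterior Dirichlet(24/5, 12/5, 14/5, 4)
obs 7: x=3 → posterior Dirichlet(24/5, 12/5, 14/5, 5)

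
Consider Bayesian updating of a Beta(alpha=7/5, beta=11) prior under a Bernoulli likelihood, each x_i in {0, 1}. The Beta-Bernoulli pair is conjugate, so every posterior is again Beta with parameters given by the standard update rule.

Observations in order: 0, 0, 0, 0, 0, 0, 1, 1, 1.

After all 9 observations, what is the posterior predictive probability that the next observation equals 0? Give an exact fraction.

obs 1: x=0 → posterior Beta(7/5, 12)
obs 2: x=0 → posterior Beta(7/5, 13)
obs 3: x=0 → posterior Beta(7/5, 14)
obs 4: x=0 → posterior Beta(7/5, 15)
obs 5: x=0 → posterior Beta(7/5, 16)
obs 6: x=0 → posterior Beta(7/5, 17)
obs 7: x=1 → posterior Beta(12/5, 17)
obs 8: x=1 → posterior Beta(17/5, 17)
obs 9: x=1 → posterior Beta(22/5, 17)

85/107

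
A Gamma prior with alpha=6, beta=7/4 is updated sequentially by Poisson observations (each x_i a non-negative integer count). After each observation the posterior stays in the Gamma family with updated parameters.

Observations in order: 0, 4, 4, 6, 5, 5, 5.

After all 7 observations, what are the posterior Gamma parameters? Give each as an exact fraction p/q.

alpha=35, beta=35/4

obs 1: x=0 → posterior Gamma(6, 11/4)
obs 2: x=4 → posterior Gamma(10, 15/4)
obs 3: x=4 → posterior Gamma(14, 19/4)
obs 4: x=6 → posterior Gamma(20, 23/4)
obs 5: x=5 → posterior Gamma(25, 27/4)
obs 6: x=5 → posterior Gamma(30, 31/4)
obs 7: x=5 → posterior Gamma(35, 35/4)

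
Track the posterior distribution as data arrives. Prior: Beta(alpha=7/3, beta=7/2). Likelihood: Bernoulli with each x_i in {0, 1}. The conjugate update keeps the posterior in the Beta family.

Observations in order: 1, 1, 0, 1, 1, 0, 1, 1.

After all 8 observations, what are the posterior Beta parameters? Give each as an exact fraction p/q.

alpha=25/3, beta=11/2

obs 1: x=1 → posterior Beta(10/3, 7/2)
obs 2: x=1 → posterior Beta(13/3, 7/2)
obs 3: x=0 → posterior Beta(13/3, 9/2)
obs 4: x=1 → posterior Beta(16/3, 9/2)
obs 5: x=1 → posterior Beta(19/3, 9/2)
obs 6: x=0 → posterior Beta(19/3, 11/2)
obs 7: x=1 → posterior Beta(22/3, 11/2)
obs 8: x=1 → posterior Beta(25/3, 11/2)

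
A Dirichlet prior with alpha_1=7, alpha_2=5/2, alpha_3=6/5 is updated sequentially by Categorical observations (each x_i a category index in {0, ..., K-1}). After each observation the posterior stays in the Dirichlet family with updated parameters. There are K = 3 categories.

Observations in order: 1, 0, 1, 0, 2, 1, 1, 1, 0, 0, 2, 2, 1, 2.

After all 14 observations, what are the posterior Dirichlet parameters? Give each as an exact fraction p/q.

alpha_1=11, alpha_2=17/2, alpha_3=26/5

obs 1: x=1 → posterior Dirichlet(7, 7/2, 6/5)
obs 2: x=0 → posterior Dirichlet(8, 7/2, 6/5)
obs 3: x=1 → posterior Dirichlet(8, 9/2, 6/5)
obs 4: x=0 → posterior Dirichlet(9, 9/2, 6/5)
obs 5: x=2 → posterior Dirichlet(9, 9/2, 11/5)
obs 6: x=1 → posterior Dirichlet(9, 11/2, 11/5)
obs 7: x=1 → posterior Dirichlet(9, 13/2, 11/5)
obs 8: x=1 → posterior Dirichlet(9, 15/2, 11/5)
obs 9: x=0 → posterior Dirichlet(10, 15/2, 11/5)
obs 10: x=0 → posterior Dirichlet(11, 15/2, 11/5)
obs 11: x=2 → posterior Dirichlet(11, 15/2, 16/5)
obs 12: x=2 → posterior Dirichlet(11, 15/2, 21/5)
obs 13: x=1 → posterior Dirichlet(11, 17/2, 21/5)
obs 14: x=2 → posterior Dirichlet(11, 17/2, 26/5)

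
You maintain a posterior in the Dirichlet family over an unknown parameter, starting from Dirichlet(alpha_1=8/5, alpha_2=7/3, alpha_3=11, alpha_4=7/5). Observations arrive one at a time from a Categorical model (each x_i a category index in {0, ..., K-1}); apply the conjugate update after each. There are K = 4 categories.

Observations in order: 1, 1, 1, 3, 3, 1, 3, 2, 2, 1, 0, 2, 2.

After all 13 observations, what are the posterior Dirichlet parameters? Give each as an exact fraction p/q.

obs 1: x=1 → posterior Dirichlet(8/5, 10/3, 11, 7/5)
obs 2: x=1 → posterior Dirichlet(8/5, 13/3, 11, 7/5)
obs 3: x=1 → posterior Dirichlet(8/5, 16/3, 11, 7/5)
obs 4: x=3 → posterior Dirichlet(8/5, 16/3, 11, 12/5)
obs 5: x=3 → posterior Dirichlet(8/5, 16/3, 11, 17/5)
obs 6: x=1 → posterior Dirichlet(8/5, 19/3, 11, 17/5)
obs 7: x=3 → posterior Dirichlet(8/5, 19/3, 11, 22/5)
obs 8: x=2 → posterior Dirichlet(8/5, 19/3, 12, 22/5)
obs 9: x=2 → posterior Dirichlet(8/5, 19/3, 13, 22/5)
obs 10: x=1 → posterior Dirichlet(8/5, 22/3, 13, 22/5)
obs 11: x=0 → posterior Dirichlet(13/5, 22/3, 13, 22/5)
obs 12: x=2 → posterior Dirichlet(13/5, 22/3, 14, 22/5)
obs 13: x=2 → posterior Dirichlet(13/5, 22/3, 15, 22/5)

alpha_1=13/5, alpha_2=22/3, alpha_3=15, alpha_4=22/5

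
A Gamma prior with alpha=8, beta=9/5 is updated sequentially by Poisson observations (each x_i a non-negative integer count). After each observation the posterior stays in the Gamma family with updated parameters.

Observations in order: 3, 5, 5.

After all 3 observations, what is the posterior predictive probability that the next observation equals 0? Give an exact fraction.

obs 1: x=3 → posterior Gamma(11, 14/5)
obs 2: x=5 → posterior Gamma(16, 19/5)
obs 3: x=5 → posterior Gamma(21, 24/5)

96479729228174488169059713024/5132842708382182842735812571629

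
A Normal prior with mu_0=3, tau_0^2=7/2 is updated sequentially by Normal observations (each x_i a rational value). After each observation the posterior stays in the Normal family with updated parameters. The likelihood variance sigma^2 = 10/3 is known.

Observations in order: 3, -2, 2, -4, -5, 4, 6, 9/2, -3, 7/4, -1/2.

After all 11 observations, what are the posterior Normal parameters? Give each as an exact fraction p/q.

mu_0=807/1004, tau_0^2=70/251

obs 1: x=3 → posterior Normal(3, 70/41)
obs 2: x=-2 → posterior Normal(81/62, 35/31)
obs 3: x=2 → posterior Normal(123/83, 70/83)
obs 4: x=-4 → posterior Normal(3/8, 35/52)
obs 5: x=-5 → posterior Normal(-66/125, 14/25)
obs 6: x=4 → posterior Normal(9/73, 35/73)
obs 7: x=6 → posterior Normal(144/167, 70/167)
obs 8: x=9/2 → posterior Normal(477/376, 35/94)
obs 9: x=-3 → posterior Normal(351/418, 70/209)
obs 10: x=7/4 → posterior Normal(849/920, 7/23)
obs 11: x=-1/2 → posterior Normal(807/1004, 70/251)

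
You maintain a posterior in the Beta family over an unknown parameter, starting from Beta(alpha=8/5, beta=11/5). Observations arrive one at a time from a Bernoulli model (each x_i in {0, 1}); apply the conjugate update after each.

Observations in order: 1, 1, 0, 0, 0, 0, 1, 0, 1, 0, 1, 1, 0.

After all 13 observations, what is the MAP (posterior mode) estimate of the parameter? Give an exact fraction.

33/74

obs 1: x=1 → posterior Beta(13/5, 11/5)
obs 2: x=1 → posterior Beta(18/5, 11/5)
obs 3: x=0 → posterior Beta(18/5, 16/5)
obs 4: x=0 → posterior Beta(18/5, 21/5)
obs 5: x=0 → posterior Beta(18/5, 26/5)
obs 6: x=0 → posterior Beta(18/5, 31/5)
obs 7: x=1 → posterior Beta(23/5, 31/5)
obs 8: x=0 → posterior Beta(23/5, 36/5)
obs 9: x=1 → posterior Beta(28/5, 36/5)
obs 10: x=0 → posterior Beta(28/5, 41/5)
obs 11: x=1 → posterior Beta(33/5, 41/5)
obs 12: x=1 → posterior Beta(38/5, 41/5)
obs 13: x=0 → posterior Beta(38/5, 46/5)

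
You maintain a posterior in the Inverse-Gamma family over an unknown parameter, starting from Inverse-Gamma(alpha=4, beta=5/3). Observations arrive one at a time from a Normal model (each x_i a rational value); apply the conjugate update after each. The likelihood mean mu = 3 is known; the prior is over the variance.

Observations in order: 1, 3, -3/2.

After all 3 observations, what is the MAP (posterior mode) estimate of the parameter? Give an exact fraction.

obs 1: x=1 → posterior Inverse-Gamma(9/2, 11/3)
obs 2: x=3 → posterior Inverse-Gamma(5, 11/3)
obs 3: x=-3/2 → posterior Inverse-Gamma(11/2, 331/24)

331/156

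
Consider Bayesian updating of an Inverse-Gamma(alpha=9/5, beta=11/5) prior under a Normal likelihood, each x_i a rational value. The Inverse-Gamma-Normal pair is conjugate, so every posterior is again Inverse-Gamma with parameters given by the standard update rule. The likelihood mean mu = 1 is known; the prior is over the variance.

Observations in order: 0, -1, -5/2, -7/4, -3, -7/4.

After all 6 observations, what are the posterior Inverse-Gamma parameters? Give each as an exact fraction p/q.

obs 1: x=0 → posterior Inverse-Gamma(23/10, 27/10)
obs 2: x=-1 → posterior Inverse-Gamma(14/5, 47/10)
obs 3: x=-5/2 → posterior Inverse-Gamma(33/10, 433/40)
obs 4: x=-7/4 → posterior Inverse-Gamma(19/5, 2337/160)
obs 5: x=-3 → posterior Inverse-Gamma(43/10, 3617/160)
obs 6: x=-7/4 → posterior Inverse-Gamma(24/5, 2111/80)

alpha=24/5, beta=2111/80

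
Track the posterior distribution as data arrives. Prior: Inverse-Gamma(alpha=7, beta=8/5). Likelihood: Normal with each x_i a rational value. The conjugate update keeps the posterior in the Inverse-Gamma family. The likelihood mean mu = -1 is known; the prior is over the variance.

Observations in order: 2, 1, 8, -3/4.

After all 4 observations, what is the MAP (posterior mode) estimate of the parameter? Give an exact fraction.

7781/1600

obs 1: x=2 → posterior Inverse-Gamma(15/2, 61/10)
obs 2: x=1 → posterior Inverse-Gamma(8, 81/10)
obs 3: x=8 → posterior Inverse-Gamma(17/2, 243/5)
obs 4: x=-3/4 → posterior Inverse-Gamma(9, 7781/160)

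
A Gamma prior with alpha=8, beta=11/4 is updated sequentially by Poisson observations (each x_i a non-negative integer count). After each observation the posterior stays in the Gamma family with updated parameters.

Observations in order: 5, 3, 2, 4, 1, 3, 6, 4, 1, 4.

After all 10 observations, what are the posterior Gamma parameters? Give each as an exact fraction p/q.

obs 1: x=5 → posterior Gamma(13, 15/4)
obs 2: x=3 → posterior Gamma(16, 19/4)
obs 3: x=2 → posterior Gamma(18, 23/4)
obs 4: x=4 → posterior Gamma(22, 27/4)
obs 5: x=1 → posterior Gamma(23, 31/4)
obs 6: x=3 → posterior Gamma(26, 35/4)
obs 7: x=6 → posterior Gamma(32, 39/4)
obs 8: x=4 → posterior Gamma(36, 43/4)
obs 9: x=1 → posterior Gamma(37, 47/4)
obs 10: x=4 → posterior Gamma(41, 51/4)

alpha=41, beta=51/4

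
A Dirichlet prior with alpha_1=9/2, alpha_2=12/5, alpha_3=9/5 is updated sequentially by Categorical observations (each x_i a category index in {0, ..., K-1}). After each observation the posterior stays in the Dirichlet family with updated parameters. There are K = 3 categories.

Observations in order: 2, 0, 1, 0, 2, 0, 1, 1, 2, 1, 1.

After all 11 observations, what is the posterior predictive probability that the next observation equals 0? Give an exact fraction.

obs 1: x=2 → posterior Dirichlet(9/2, 12/5, 14/5)
obs 2: x=0 → posterior Dirichlet(11/2, 12/5, 14/5)
obs 3: x=1 → posterior Dirichlet(11/2, 17/5, 14/5)
obs 4: x=0 → posterior Dirichlet(13/2, 17/5, 14/5)
obs 5: x=2 → posterior Dirichlet(13/2, 17/5, 19/5)
obs 6: x=0 → posterior Dirichlet(15/2, 17/5, 19/5)
obs 7: x=1 → posterior Dirichlet(15/2, 22/5, 19/5)
obs 8: x=1 → posterior Dirichlet(15/2, 27/5, 19/5)
obs 9: x=2 → posterior Dirichlet(15/2, 27/5, 24/5)
obs 10: x=1 → posterior Dirichlet(15/2, 32/5, 24/5)
obs 11: x=1 → posterior Dirichlet(15/2, 37/5, 24/5)

75/197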